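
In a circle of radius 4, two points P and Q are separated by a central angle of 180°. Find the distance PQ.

Drop a perpendicular from the center to the chord, bisecting both the chord and the central angle.
Each half-chord = r sin(θ/2) = 4 sin(90°).
The full chord = 2 × 4 × sin(90°) = 8.

8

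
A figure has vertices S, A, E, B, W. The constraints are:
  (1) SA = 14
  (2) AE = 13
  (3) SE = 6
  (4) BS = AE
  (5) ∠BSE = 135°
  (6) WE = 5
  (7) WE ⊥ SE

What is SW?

Step 1: By the law of cosines on triangle SEW: SW² = 6² + 5² − 2·6·5·cos(90°) = 61, so SW = √61.

Therefore, the length of SW = √61.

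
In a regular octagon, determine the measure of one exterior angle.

Each exterior angle of a regular n-gon is 360 / n.
For n = 8: 360 / 8 = 45 degrees.

45 degrees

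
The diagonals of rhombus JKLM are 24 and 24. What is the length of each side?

The diagonals of a rhombus bisect each other at right angles.
Half-diagonals: 24/2 = 12 and 24/2 = 12
side = sqrt(12^2 + 12^2)
side = sqrt(144 + 144)
side = sqrt(288) = 12*sqrt(2)

12*sqrt(2)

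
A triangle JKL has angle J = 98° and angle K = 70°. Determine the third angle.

By the triangle angle sum property, the three interior angles of any triangle add up to 180°.
We know angle J = 98° and angle K = 70°, so their sum is 168°.
Therefore angle L = 180° - 168° = 12°.

12 degrees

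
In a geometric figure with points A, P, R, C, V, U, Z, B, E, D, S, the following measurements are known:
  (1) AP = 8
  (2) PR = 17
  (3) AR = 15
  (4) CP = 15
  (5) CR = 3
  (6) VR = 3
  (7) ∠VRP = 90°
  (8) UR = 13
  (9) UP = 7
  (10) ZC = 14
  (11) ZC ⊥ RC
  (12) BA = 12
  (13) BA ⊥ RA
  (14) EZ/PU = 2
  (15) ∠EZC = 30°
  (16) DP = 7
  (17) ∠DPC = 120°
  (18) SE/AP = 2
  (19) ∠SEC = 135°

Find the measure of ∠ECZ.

From the given relations: EZ = 2·PU = 2·7 = 14.
Step 1: By the law of cosines on triangle CZE: CE² = 14² + 14² − 2·14·14·cos(30°) = 52.52, so CE ≈ 7.25.
Step 2: By the inverse law of cosines on triangle ECZ: cos(∠ECZ) = (7.25² + 14² − 14²) / (2·7.25·14) = 52.52/202.91 = 0.2588, so ∠ECZ = 75°.

Therefore, the measure of angle ∠ECZ = 75°.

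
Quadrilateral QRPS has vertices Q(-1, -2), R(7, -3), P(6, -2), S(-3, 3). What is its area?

Shoelace: sum of cross terms = 42, Area = (1/2)|42| = 21

21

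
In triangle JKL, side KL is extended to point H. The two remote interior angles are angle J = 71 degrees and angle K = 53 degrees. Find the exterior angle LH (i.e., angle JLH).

The interior angle at L is 180 - 71 - 53 = 56 degrees.
The exterior angle and interior angle at L are supplementary:
Exterior angle = 180 - 56 = 124 degrees.

124 degrees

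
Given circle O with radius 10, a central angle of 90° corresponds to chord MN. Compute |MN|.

Chord = 2(10) sin(45°) = 10*sqrt(2)

10*sqrt(2)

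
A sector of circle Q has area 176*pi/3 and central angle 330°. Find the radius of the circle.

Sector area A = πr² × θ/360, so r² = 360A / (πθ).
r² = 360 × 176*pi/3 / (π × 330)
r² = 64
r = 8

8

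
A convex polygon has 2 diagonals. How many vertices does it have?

Using d = n(n - 3)/2, we solve 2 = n(n - 3)/2.
So n(n - 3) = 4.
Testing n = 4: 4 * 1 = 4 = 4. Correct.
The polygon has 4 sides.

4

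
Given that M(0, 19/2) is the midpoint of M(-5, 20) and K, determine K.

Using the midpoint formula: M = ((x1 + x2)/2, (y1 + y2)/2)
We know M = (0, 19/2) and M = (-5, 20)
For x: 0 = (-5 + x2)/2, so x2 = 2*0 - -5 = 5
For y: 19/2 = (20 + y2)/2, so y2 = 2*19/2 - 20 = -1
K = (5, -1)

(5, -1)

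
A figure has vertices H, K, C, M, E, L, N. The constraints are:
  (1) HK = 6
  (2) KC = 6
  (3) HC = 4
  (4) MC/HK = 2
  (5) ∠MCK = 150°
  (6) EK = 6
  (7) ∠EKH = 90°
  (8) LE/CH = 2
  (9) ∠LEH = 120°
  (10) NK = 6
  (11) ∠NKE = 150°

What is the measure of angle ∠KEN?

Step 1: By the law of cosines on triangle EKN: EN² = 6² + 6² − 2·6·6·cos(150°) = 134.35, so EN ≈ 11.59.
Step 2: By the inverse law of cosines on triangle KEN: cos(∠KEN) = (6² + 11.59² − 6²) / (2·6·11.59) = 134.35/139.09 = 0.9659, so ∠KEN = 15°.

Therefore, the measure of angle ∠KEN = 15°.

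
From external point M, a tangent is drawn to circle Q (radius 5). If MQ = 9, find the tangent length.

The tangent, radius, and line from the external point to the center form a right triangle.
The right angle is where the tangent meets the radius.
By the Pythagorean theorem: tangent² + 5² = 9²
tangent² = 81 - 25 = 56
tangent = 2*sqrt(14)

2*sqrt(14)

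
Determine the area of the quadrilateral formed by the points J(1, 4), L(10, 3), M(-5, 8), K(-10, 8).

The Shoelace formula works by pairing each vertex with the next (cycling back to the first).
For each pair, compute x_i*y_(i+1) - x_(i+1)*y_i:
  (1*3 - 10*4) = -37
  (10*8 - -5*3) = 95
  (-5*8 - -10*8) = 40
  (-10*4 - 1*8) = -48
Taking half the absolute value of the total: Area = (1/2)(50) = 25.

25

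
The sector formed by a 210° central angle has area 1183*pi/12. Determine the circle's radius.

Sector area A = πr² × θ/360, so r² = 360A / (πθ).
r² = 360 × 1183*pi/12 / (π × 210)
r² = 169
r = 13

13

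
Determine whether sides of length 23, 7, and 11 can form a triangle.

No.
The triangle inequality is violated: 7 + 11 = 18 ≤ 23.
These lengths cannot form a triangle.

No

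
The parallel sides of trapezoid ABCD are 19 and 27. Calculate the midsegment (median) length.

The midsegment of a trapezoid = (base1 + base2) / 2
midsegment = (19 + 27) / 2
midsegment = 46 / 2
midsegment = 23

23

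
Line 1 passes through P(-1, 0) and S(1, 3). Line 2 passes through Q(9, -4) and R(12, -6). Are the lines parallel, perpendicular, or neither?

Slope of line 1: m1 = (3 - 0)/(1 - -1) = 3/2 = 3/2
Slope of line 2: m2 = (-6 - -4)/(12 - 9) = -2/3 = -2/3
Two lines are perpendicular when the product of their slopes is -1 (negative reciprocals).
m1 * m2 = (3/2) * (-2/3) = -1, confirming perpendicularity.

Perpendicular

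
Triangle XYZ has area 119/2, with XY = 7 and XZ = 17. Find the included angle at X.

sin(C) = 2 * 119/2 / (7 * 17) = 1, so C = arcsin(1) = 90°.

90°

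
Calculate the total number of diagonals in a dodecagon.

Total line segments between 12 vertices = C(12,2) = 66.
Subtract the 12 sides: 66 - 12 = 54 diagonals.

54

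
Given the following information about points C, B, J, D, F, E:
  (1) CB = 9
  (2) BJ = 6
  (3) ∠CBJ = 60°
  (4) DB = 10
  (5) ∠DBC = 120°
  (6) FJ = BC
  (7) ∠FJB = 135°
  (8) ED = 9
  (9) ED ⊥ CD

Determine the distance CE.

Step 1: By the law of cosines on triangle CBD: CD² = 9² + 10² − 2·9·10·cos(120°) = 271, so CD ≈ 16.46.
Step 2: By the law of cosines on triangle CDE: CE² = 16.46² + 9² − 2·16.46·9·cos(90°) = 352, so CE = 4·√22.

Therefore, the length of CE = 4·√22.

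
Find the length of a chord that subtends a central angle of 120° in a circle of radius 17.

Chord length = 2r sin(θ/2)
= 2 × 17 × sin(120°/2)
= 2 × 17 × sin(60°)
= 17*sqrt(3)

17*sqrt(3)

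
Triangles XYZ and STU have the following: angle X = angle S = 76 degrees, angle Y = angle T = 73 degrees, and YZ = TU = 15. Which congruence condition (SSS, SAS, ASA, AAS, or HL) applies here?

The given information provides:
angle X = angle S = 76 degrees, angle Y = angle T = 73 degrees, and YZ = TU = 15
This matches the AAS congruence theorem.
Two pairs of corresponding angles and a non-included side are equal (Angle-Angle-Side).

AAS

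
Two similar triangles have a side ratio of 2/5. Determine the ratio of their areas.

The ratio of areas of similar triangles equals the square of the side ratio.
Side ratio = 2:5
Area ratio = (2/5)^2 = 4/25 = 4:25

4:25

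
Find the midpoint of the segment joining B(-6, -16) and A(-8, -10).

The midpoint is the average of the coordinates:
x: (-6 + -8)/2 = -7
y: (-16 + -10)/2 = -13
Midpoint = (-7, -13)

(-7, -13)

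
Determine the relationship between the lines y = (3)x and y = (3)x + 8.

Slope of line 1: m1 = 3
Slope of line 2: m2 = 3
Two lines are parallel if and only if they have equal slopes (or both are vertical).
Here m1 = m2 = 3, confirming the lines are parallel.

Parallel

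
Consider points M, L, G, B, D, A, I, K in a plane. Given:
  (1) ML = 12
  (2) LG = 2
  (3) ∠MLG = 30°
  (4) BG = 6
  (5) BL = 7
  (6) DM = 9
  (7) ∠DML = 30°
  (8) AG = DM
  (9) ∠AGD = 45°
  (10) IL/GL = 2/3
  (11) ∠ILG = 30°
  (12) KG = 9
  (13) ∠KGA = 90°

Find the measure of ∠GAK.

From the given relations: AG = DM = 9.
Step 1: By the law of cosines on triangle AGK: AK² = 9² + 9² − 2·9·9·cos(90°) = 162, so AK = 9·√2.
Step 2: By the inverse law of cosines on triangle GAK: cos(∠GAK) = (9² + (9·√2)² − 9²) / (2·9·9·√2) = 162/229.1 = 0.7071, so ∠GAK = 45°.

Therefore, the measure of angle ∠GAK = 45°.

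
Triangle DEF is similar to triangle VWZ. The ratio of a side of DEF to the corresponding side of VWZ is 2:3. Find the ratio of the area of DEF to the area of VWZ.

The ratio of areas of similar triangles equals the square of the side ratio.
Side ratio = 2:3
Area ratio = (2/3)^2 = 4/9 = 4:9

4:9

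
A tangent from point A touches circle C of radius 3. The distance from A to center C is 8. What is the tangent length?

tangent = √(d² - r²) = √(8² - 3²) = √(64 - 9) = √55 = sqrt(55)

sqrt(55)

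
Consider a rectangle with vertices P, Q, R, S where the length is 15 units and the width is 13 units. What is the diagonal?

Using the Pythagorean theorem:
d² = 15² + 13² = 225 + 169 = 394
d = sqrt(394)

sqrt(394)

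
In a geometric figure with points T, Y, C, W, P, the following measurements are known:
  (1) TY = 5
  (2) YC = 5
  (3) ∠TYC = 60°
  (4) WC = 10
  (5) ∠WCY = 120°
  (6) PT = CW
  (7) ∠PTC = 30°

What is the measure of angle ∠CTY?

Step 1: By the law of cosines on triangle TYC: TC² = 5² + 5² − 2·5·5·cos(60°) = 25, so TC = 5.
Step 2: By the inverse law of cosines on triangle CTY: cos(∠CTY) = (5² + 5² − 5²) / (2·5·5) = 25/50 = 0.5, so ∠CTY = 60°.

Therefore, the measure of angle ∠CTY = 60°.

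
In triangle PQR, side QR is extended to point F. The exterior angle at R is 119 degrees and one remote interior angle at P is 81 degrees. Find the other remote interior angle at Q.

The exterior angle theorem states that an exterior angle equals the sum of the two non-adjacent interior angles.
So 119 = 81 + angle Q, which gives angle Q = 119 - 81 = 38 degrees.

38 degrees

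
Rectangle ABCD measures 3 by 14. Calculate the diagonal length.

d = sqrt(3^2 + 14^2) = sqrt(205)

sqrt(205)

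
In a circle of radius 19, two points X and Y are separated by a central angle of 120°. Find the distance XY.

Drop a perpendicular from the center to the chord, bisecting both the chord and the central angle.
Each half-chord = r sin(θ/2) = 19 sin(60°).
The full chord = 2 × 19 × sin(60°) = 19*sqrt(3).

19*sqrt(3)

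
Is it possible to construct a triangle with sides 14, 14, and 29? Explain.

Check the triangle inequality: 14 + 14 = 28 ≤ 29.
Since the sum of two sides does not exceed the third, no triangle can be formed.

No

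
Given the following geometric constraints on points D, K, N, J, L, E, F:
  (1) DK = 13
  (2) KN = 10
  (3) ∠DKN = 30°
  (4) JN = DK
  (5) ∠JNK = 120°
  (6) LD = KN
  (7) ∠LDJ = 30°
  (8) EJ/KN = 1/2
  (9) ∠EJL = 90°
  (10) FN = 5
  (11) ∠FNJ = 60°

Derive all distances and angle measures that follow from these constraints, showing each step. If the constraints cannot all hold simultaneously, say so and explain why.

The constraints are consistent.

From the given relations:
  JN = DK = 13
  LD = KN = 10
  EJ = 1/2·KN = 1/2·10 = 5

Step 1: From DK = 13, KN = 10, and ∠DKN = 30°, by the law of cosines:
  DN² = DK² + KN² - 2·DK·KN·cos(30°) = 169 + 100 - 225.2 = 43.83
  DN ≈ 6.62

Step 2: From KN = 10, NJ = 13, and ∠KNJ = 120°, by the law of cosines:
  KJ² = KN² + NJ² - 2·KN·NJ·cos(120°) = 100 + 169 + 130 = 399
  KJ ≈ 19.97

Step 3: From JN = 13, NF = 5, and ∠JNF = 60°, by the law of cosines:
  JF² = JN² + NF² - 2·JN·NF·cos(60°) = 169 + 25 - 65 = 129
  JF = √129

Step 4: From DK = 13, DN = 6.62, KN = 10, by the inverse law of cosines:
  cos(∠KDN) = (DK² + DN² - KN²) / (2·DK·DN)
  ∠KDN = 49.04°

Step 5: From KJ = 19.97, KN = 10, JN = 13, by the inverse law of cosines:
  cos(∠JKN) = (KJ² + KN² - JN²) / (2·KJ·KN)
  ∠JKN = 34.31°

Step 6: From ND = 6.62, NK = 10, DK = 13, by the inverse law of cosines:
  cos(∠DNK) = (ND² + NK² - DK²) / (2·ND·NK)
  ∠DNK = 100.96°

Step 7: From JF = √129, JN = 13, FN = 5, by the inverse law of cosines:
  cos(∠FJN) = (JF² + JN² - FN²) / (2·JF·JN)
  ∠FJN = 22.41°

Step 8: From JK = 19.97, JN = 13, KN = 10, by the inverse law of cosines:
  cos(∠KJN) = (JK² + JN² - KN²) / (2·JK·JN)
  ∠KJN = 25.69°

Step 9: From FJ = √129, FN = 5, JN = 13, by the inverse law of cosines:
  cos(∠JFN) = (FJ² + FN² - JN²) / (2·FJ·FN)
  ∠JFN = 97.59°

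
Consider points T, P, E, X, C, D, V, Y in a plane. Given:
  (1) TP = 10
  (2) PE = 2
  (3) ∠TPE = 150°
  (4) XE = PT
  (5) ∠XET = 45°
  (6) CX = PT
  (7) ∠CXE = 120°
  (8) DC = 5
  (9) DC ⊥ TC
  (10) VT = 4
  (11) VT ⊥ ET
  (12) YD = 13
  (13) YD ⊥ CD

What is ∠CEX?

From the given relations: XE = PT = 10; CX = PT = 10.
Step 1: By the law of cosines on triangle EXC: EC² = 10² + 10² − 2·10·10·cos(120°) = 300, so EC = 10·√3.
Step 2: By the inverse law of cosines on triangle CEX: cos(∠CEX) = ((10·√3)² + 10² − 10²) / (2·10·√3·10) = 300/346.41 = 0.866, so ∠CEX = 30°.

Therefore, the measure of angle ∠CEX = 30°.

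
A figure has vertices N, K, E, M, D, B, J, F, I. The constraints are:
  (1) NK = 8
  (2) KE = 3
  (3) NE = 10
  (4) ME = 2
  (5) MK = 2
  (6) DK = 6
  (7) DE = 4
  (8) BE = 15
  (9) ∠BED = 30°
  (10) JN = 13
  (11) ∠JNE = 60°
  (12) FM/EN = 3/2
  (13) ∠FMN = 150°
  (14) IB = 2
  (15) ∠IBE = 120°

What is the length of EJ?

Step 1: By the law of cosines on triangle ENJ: EJ² = 10² + 13² − 2·10·13·cos(60°) = 139, so EJ = √139.

Therefore, the length of EJ = √139.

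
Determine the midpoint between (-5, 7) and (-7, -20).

The midpoint is the average of the coordinates:
x: (-5 + -7)/2 = -6
y: (7 + -20)/2 = -13/2
Midpoint = (-6, -13/2)

(-6, -13/2)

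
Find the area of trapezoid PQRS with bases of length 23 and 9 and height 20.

Area of a trapezoid = (base1 + base2) * height / 2
Area = (23 + 9) * 20 / 2
Area = 32 * 20 / 2
Area = 640 / 2
Area = 320

320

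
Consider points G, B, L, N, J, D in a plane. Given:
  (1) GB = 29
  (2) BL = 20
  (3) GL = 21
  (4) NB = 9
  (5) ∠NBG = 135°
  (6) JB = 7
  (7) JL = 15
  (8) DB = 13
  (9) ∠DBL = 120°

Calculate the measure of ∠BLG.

Step 1: By the inverse law of cosines on triangle BLG: cos(∠BLG) = (20² + 21² − 29²) / (2·20·21) = 0/840 = 0, so ∠BLG = 90°.

Therefore, the measure of angle ∠BLG = 90°.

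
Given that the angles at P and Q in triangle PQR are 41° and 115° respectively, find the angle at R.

angle R = 180 - 41 - 115 = 24 degrees.

24 degrees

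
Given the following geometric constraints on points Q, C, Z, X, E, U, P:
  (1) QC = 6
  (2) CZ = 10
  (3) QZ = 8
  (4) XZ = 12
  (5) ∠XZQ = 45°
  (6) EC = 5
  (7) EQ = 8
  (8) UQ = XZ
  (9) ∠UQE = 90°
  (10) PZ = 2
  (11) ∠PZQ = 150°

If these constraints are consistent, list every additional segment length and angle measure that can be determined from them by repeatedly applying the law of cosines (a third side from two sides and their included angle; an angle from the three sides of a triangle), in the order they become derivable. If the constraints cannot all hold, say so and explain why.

The constraints are consistent. Derivable facts, in order:
After 1 step:
- EU = 4·√13
- QP ≈ 9.78
- QX ≈ 8.5
- ∠CEQ = 48.51°
- ∠CQE = 38.62°
- ∠CQZ = 90°
- ∠CZQ = 36.87°
- ∠ECQ = 92.87°
- ∠QCZ = 53.13°
After 2 steps:
- ∠EUQ = 33.69°
- ∠PQZ = 5.87°
- ∠QEU = 56.31°
- ∠QPZ = 24.13°
- ∠QXZ = 41.73°
- ∠XQZ = 93.27°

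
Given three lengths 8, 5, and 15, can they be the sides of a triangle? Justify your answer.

Check the triangle inequality: 8 + 5 = 13 ≤ 15.
Since the sum of two sides does not exceed the third, no triangle can be formed.

No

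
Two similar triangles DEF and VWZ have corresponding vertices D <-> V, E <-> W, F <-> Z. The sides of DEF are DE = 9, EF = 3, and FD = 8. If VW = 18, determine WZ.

k = 18/9 = 2. WZ = 2 * 3 = 6.

6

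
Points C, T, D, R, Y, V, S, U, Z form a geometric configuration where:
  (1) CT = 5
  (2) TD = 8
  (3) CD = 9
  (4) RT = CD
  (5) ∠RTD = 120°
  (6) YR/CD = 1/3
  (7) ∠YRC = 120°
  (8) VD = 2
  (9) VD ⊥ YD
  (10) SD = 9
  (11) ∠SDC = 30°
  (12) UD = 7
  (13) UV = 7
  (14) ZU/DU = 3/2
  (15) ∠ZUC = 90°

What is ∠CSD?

Step 1: By the law of cosines on triangle SDC: SC² = 9² + 9² − 2·9·9·cos(30°) = 21.7, so SC ≈ 4.66.
Step 2: By the inverse law of cosines on triangle CSD: cos(∠CSD) = (4.66² + 9² − 9²) / (2·4.66·9) = 21.7/83.86 = 0.2588, so ∠CSD = 75°.

Therefore, the measure of angle ∠CSD = 75°.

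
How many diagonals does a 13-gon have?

Each of the 13 vertices connects to 10 non-adjacent vertices via diagonals.
Total connections = 13 × 10 = 130, but each diagonal is counted twice.
Number of diagonals = 130 / 2 = 65.

65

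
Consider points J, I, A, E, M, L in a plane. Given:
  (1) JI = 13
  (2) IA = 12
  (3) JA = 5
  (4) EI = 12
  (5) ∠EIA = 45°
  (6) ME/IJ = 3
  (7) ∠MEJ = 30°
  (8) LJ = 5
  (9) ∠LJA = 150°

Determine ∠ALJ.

Step 1: By the law of cosines on triangle LJA: LA² = 5² + 5² − 2·5·5·cos(150°) = 93.3, so LA ≈ 9.66.
Step 2: By the inverse law of cosines on triangle ALJ: cos(∠ALJ) = (9.66² + 5² − 5²) / (2·9.66·5) = 93.3/96.59 = 0.9659, so ∠ALJ = 15°.

Therefore, the measure of angle ∠ALJ = 15°.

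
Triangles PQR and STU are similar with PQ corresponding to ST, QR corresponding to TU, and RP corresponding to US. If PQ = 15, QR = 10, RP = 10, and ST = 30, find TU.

k = 30/15 = 2. TU = 2 * 10 = 20.

20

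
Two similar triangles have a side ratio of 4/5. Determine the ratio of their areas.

Area ratio = (side ratio)^2 = (4/5)^2 = 16:25.

16:25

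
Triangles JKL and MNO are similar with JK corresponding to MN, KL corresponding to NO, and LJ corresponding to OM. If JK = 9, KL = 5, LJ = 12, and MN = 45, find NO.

Similar triangles have proportional sides. Setting up the proportion:
MN / JK = NO / KL
45 / 9 = NO / 5
NO = 5 * 45 / 9 = 25.

25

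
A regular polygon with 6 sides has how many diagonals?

Total line segments between 6 vertices = C(6,2) = 15.
Subtract the 6 sides: 15 - 6 = 9 diagonals.

9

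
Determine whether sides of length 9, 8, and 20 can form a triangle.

Check the triangle inequality: 9 + 8 = 17 ≤ 20.
Since the sum of two sides does not exceed the third, no triangle can be formed.

No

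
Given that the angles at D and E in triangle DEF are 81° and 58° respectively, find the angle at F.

By the triangle angle sum property, the three interior angles of any triangle add up to 180°.
We know angle D = 81° and angle E = 58°, so their sum is 139°.
Therefore angle F = 180° - 139° = 41°.

41 degrees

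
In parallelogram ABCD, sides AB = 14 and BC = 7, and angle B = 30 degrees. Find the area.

The area of a parallelogram equals the product of two adjacent sides times the sine of the included angle.
This is because the height equals 7 * sin(30°) = 7/2.
Area = 14 * 7/2 = 49

49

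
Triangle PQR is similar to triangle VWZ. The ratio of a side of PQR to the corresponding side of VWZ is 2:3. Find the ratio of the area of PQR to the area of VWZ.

Area scales with the square of linear dimensions. If every length is multiplied by 2/3, then the area is multiplied by (2/3)^2 = 4/9.
The area ratio is 4:9.

4:9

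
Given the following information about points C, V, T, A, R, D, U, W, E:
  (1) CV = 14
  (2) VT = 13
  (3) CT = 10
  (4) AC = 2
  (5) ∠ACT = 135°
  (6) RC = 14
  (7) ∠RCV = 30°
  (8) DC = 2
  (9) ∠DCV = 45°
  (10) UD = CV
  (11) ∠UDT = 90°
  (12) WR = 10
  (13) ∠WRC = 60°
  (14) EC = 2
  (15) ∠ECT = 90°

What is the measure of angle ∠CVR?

Step 1: By the law of cosines on triangle VCR: VR² = 14² + 14² − 2·14·14·cos(30°) = 52.52, so VR ≈ 7.25.
Step 2: By the inverse law of cosines on triangle CVR: cos(∠CVR) = (14² + 7.25² − 14²) / (2·14·7.25) = 52.52/202.91 = 0.2588, so ∠CVR = 75°.

Therefore, the measure of angle ∠CVR = 75°.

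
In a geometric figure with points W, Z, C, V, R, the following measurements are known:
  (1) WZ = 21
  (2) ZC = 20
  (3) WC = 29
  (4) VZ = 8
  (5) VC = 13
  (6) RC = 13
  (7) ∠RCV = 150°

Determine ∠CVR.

Step 1: By the law of cosines on triangle VCR: VR² = 13² + 13² − 2·13·13·cos(150°) = 630.72, so VR ≈ 25.11.
Step 2: By the inverse law of cosines on triangle CVR: cos(∠CVR) = (13² + 25.11² − 13²) / (2·13·25.11) = 630.72/652.97 = 0.9659, so ∠CVR = 15°.

Therefore, the measure of angle ∠CVR = 15°.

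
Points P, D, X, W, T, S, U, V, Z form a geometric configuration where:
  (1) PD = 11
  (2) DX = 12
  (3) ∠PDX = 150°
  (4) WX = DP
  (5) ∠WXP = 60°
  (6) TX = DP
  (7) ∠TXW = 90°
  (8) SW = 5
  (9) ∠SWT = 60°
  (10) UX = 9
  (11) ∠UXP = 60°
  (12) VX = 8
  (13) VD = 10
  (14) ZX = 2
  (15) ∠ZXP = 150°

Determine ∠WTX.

From the given relations: TX = DP = 11; WX = DP = 11.
Step 1: By the law of cosines on triangle TXW: TW² = 11² + 11² − 2·11·11·cos(90°) = 242, so TW = 11·√2.
Step 2: By the inverse law of cosines on triangle WTX: cos(∠WTX) = ((11·√2)² + 11² − 11²) / (2·11·√2·11) = 242/342.24 = 0.7071, so ∠WTX = 45°.

Therefore, the measure of angle ∠WTX = 45°.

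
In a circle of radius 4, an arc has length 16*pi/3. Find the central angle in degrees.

θ = 360 × 16*pi/3 / (2π × 4) = 240° (rearranging arc length formula).

240°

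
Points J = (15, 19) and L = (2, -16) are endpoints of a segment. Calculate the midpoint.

M = ((x₁ + x₂)/2, (y₁ + y₂)/2)
= ((15 + 2)/2, (19 + -16)/2)
= (17/2, 3/2) = (17/2, 3/2)

(17/2, 3/2)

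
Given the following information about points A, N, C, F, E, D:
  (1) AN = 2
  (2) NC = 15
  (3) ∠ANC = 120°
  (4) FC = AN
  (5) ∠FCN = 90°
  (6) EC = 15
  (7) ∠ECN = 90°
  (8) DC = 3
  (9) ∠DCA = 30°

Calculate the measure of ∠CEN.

Step 1: By the law of cosines on triangle ECN: EN² = 15² + 15² − 2·15·15·cos(90°) = 450, so EN = 15·√2.
Step 2: By the inverse law of cosines on triangle CEN: cos(∠CEN) = (15² + (15·√2)² − 15²) / (2·15·15·√2) = 450/636.4 = 0.7071, so ∠CEN = 45°.

Therefore, the measure of angle ∠CEN = 45°.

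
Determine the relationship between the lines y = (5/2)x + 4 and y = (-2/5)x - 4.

Slope of line 1: m1 = 5/2
Slope of line 2: m2 = -2/5
m1 * m2 = -1, so perpendicular.

Perpendicular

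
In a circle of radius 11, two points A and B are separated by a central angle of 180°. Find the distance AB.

Chord length = 2r sin(θ/2)
= 2 × 11 × sin(180°/2)
= 2 × 11 × sin(90°)
= 22

22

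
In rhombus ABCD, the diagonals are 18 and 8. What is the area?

Area = (18 * 8) / 2 = 144 / 2 = 72

72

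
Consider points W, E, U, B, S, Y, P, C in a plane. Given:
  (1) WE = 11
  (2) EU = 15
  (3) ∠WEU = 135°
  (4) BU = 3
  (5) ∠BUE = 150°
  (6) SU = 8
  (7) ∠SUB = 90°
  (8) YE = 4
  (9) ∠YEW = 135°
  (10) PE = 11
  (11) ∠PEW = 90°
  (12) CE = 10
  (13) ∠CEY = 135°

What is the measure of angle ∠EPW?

Step 1: By the law of cosines on triangle PEW: PW² = 11² + 11² − 2·11·11·cos(90°) = 242, so PW = 11·√2.
Step 2: By the inverse law of cosines on triangle EPW: cos(∠EPW) = (11² + (11·√2)² − 11²) / (2·11·11·√2) = 242/342.24 = 0.7071, so ∠EPW = 45°.

Therefore, the measure of angle ∠EPW = 45°.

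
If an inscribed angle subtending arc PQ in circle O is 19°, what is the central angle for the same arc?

Central angle = 2 × 19° = 38° (inscribed angle theorem).

38°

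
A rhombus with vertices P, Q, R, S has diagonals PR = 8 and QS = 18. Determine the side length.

Half-diagonals are 4 and 9. side = sqrt(4^2 + 9^2) = sqrt(97)

sqrt(97)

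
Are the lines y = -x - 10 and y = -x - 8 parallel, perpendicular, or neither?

Slope of line 1: m1 = -1
Slope of line 2: m2 = -1
Since m1 = m2 = -1, the lines are parallel.

Parallel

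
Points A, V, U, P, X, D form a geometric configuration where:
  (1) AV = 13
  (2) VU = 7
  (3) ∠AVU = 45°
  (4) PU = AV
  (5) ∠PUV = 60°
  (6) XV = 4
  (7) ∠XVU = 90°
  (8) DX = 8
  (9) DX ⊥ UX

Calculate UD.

Step 1: By the law of cosines on triangle UVX: UX² = 7² + 4² − 2·7·4·cos(90°) = 65, so UX = √65.
Step 2: By the law of cosines on triangle UXD: UD² = √65² + 8² − 2·√65·8·cos(90°) = 129, so UD = √129.

Therefore, the length of UD = √129.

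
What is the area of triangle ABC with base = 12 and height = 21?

Area = (1/2) * base * height
Area = (1/2) * 12 * 21
Area = 126

126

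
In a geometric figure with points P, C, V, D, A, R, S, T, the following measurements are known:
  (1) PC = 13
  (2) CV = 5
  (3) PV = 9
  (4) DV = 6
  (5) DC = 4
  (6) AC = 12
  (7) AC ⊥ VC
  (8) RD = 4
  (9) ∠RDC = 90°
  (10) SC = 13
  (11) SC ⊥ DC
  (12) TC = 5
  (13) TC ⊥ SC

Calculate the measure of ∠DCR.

Step 1: By the law of cosines on triangle CDR: CR² = 4² + 4² − 2·4·4·cos(90°) = 32, so CR = 4·√2.
Step 2: By the inverse law of cosines on triangle DCR: cos(∠DCR) = (4² + (4·√2)² − 4²) / (2·4·4·√2) = 32/45.25 = 0.7071, so ∠DCR = 45°.

Therefore, the measure of angle ∠DCR = 45°.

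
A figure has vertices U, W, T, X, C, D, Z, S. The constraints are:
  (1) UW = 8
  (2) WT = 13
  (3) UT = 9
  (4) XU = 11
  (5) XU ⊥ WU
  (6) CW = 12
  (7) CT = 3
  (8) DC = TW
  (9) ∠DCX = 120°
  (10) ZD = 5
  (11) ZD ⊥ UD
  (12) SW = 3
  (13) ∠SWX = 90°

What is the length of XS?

Step 1: By the law of cosines on triangle XUW: XW² = 11² + 8² − 2·11·8·cos(90°) = 185, so XW = √185.
Step 2: By the law of cosines on triangle XWS: XS² = √185² + 3² − 2·√185·3·cos(90°) = 194, so XS = √194.

Therefore, the length of XS = √194.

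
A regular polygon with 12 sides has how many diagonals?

The number of diagonals in an n-gon is n(n - 3)/2.
For n = 12: 12(12 - 3)/2 = 12 × 9 / 2 = 54.

54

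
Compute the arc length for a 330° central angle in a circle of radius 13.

The full circumference is 2πr = 2π(13) = 26*pi.
The arc spans 330° out of 360°, which is a fraction of 11/12.
Arc length = 26*pi × 11/12 = 143*pi/6.

143*pi/6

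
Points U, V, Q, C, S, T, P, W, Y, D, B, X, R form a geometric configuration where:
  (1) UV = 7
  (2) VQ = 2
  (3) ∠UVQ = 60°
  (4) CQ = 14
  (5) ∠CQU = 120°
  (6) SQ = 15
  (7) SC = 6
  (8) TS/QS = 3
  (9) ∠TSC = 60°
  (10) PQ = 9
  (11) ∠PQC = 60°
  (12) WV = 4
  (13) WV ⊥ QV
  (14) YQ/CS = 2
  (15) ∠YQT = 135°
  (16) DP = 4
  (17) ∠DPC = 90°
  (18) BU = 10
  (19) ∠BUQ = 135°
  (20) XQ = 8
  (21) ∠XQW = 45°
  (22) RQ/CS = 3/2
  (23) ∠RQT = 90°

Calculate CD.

Step 1: By the law of cosines on triangle CQP: CP² = 14² + 9² − 2·14·9·cos(60°) = 151, so CP = √151.
Step 2: By the law of cosines on triangle CPD: CD² = √151² + 4² − 2·√151·4·cos(90°) = 167, so CD = √167.

Therefore, the length of CD = √167.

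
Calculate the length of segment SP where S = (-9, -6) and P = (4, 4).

The horizontal distance is |4 - -9| = 13 and the vertical distance is |4 - -6| = 10.
By the Pythagorean theorem, d = sqrt(13^2 + 10^2) = sqrt(269).

sqrt(269)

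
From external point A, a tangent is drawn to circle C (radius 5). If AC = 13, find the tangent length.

tangent = √(d² - r²) = √(13² - 5²) = √(169 - 25) = √144 = 12

12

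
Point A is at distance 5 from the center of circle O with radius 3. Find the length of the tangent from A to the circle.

The tangent, radius, and line from the external point to the center form a right triangle.
The right angle is where the tangent meets the radius.
By the Pythagorean theorem: tangent² + 3² = 5²
tangent² = 25 - 9 = 16
tangent = 4

4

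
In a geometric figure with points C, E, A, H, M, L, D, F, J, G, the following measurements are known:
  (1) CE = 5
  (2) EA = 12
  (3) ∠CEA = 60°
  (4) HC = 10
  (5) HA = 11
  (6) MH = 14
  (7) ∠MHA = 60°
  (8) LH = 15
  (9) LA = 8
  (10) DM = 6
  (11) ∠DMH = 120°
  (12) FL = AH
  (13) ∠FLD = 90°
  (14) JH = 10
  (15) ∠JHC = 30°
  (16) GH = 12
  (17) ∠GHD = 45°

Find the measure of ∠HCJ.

Step 1: By the law of cosines on triangle CHJ: CJ² = 10² + 10² − 2·10·10·cos(30°) = 26.79, so CJ ≈ 5.18.
Step 2: By the inverse law of cosines on triangle HCJ: cos(∠HCJ) = (10² + 5.18² − 10²) / (2·10·5.18) = 26.79/103.53 = 0.2588, so ∠HCJ = 75°.

Therefore, the measure of angle ∠HCJ = 75°.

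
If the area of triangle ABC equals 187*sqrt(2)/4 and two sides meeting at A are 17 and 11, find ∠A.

Area = (1/2) * a * b * sin(C)
sin(C) = 2 * Area / (a * b)
sin(C) = 2 * 187*sqrt(2)/4 / (17 * 11)
sin(C) = sqrt(2)/2
C = arcsin(sqrt(2)/2) = 45°
Since sin(180° - C) = sin(C), the obtuse angle 135° gives the same area, so C = 45° or C = 135°.

45° or 135°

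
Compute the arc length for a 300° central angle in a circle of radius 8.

The full circumference is 2πr = 2π(8) = 16*pi.
The arc spans 300° out of 360°, which is a fraction of 5/6.
Arc length = 16*pi × 5/6 = 40*pi/3.

40*pi/3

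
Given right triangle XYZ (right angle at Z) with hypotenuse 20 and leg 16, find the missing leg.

By the Pythagorean theorem: YZ^2 = XY^2 - XZ^2
YZ^2 = 20^2 - 16^2 = 400 - 256 = 144
YZ = sqrt(144) = 12

12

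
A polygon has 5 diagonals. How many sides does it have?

Using d = n(n - 3)/2, we solve 5 = n(n - 3)/2.
So n(n - 3) = 10.
Testing n = 5: 5 * 2 = 10 = 10. Correct.
The polygon has 5 sides.

5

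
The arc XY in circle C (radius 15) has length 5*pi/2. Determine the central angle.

θ = 360 × 5*pi/2 / (2π × 15) = 30° (rearranging arc length formula).

30°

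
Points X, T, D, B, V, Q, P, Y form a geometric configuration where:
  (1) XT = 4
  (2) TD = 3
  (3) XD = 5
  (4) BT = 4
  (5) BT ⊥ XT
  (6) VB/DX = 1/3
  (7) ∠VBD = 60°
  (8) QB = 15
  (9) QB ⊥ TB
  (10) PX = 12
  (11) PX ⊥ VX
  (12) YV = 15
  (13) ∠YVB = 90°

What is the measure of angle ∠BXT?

Step 1: By the law of cosines on triangle XTB: XB² = 4² + 4² − 2·4·4·cos(90°) = 32, so XB = 4·√2.
Step 2: By the inverse law of cosines on triangle BXT: cos(∠BXT) = ((4·√2)² + 4² − 4²) / (2·4·√2·4) = 32/45.25 = 0.7071, so ∠BXT = 45°.

Therefore, the measure of angle ∠BXT = 45°.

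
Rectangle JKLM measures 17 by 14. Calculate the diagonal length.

Using the Pythagorean theorem:
d² = 17² + 14² = 289 + 196 = 485
d = sqrt(485)

sqrt(485)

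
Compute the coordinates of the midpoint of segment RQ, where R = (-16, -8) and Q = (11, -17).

The midpoint is the average of the coordinates:
x: (-16 + 11)/2 = -5/2
y: (-8 + -17)/2 = -25/2
Midpoint = (-5/2, -25/2)

(-5/2, -25/2)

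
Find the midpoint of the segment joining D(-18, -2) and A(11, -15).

M = ((x₁ + x₂)/2, (y₁ + y₂)/2)
= ((-18 + 11)/2, (-2 + -15)/2)
= (-7/2, -17/2) = (-7/2, -17/2)

(-7/2, -17/2)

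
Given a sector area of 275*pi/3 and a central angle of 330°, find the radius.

Sector area A = πr² × θ/360, so r² = 360A / (πθ).
r² = 360 × 275*pi/3 / (π × 330)
r² = 100
r = 10

10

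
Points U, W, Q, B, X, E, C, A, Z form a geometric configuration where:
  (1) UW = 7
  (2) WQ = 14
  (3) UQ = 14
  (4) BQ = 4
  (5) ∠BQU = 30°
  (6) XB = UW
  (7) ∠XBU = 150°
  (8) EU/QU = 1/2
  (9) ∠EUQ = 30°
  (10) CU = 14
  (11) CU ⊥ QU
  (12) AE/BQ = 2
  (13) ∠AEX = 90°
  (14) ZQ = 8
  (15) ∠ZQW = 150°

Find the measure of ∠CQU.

Step 1: By the law of cosines on triangle QUC: QC² = 14² + 14² − 2·14·14·cos(90°) = 392, so QC = 14·√2.
Step 2: By the inverse law of cosines on triangle CQU: cos(∠CQU) = ((14·√2)² + 14² − 14²) / (2·14·√2·14) = 392/554.37 = 0.7071, so ∠CQU = 45°.

Therefore, the measure of angle ∠CQU = 45°.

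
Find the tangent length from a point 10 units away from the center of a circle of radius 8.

The tangent, radius, and line from the external point to the center form a right triangle.
The right angle is where the tangent meets the radius.
By the Pythagorean theorem: tangent² + 8² = 10²
tangent² = 100 - 64 = 36
tangent = 6

6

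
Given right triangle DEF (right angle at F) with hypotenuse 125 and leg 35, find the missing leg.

Rearranging the Pythagorean theorem to solve for the unknown leg:
leg^2 = hypotenuse^2 - known_leg^2 = 15625 - 1225 = 14400
leg = sqrt(14400) = 120.

120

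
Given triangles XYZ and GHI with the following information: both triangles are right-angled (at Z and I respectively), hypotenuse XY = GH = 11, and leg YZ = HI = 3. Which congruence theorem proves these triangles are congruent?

The given information provides:
both triangles are right-angled (at Z and I respectively), hypotenuse XY = GH = 11, and leg YZ = HI = 3
This matches the HL congruence theorem.
The hypotenuse and one leg of two right triangles are equal (Hypotenuse-Leg).

HL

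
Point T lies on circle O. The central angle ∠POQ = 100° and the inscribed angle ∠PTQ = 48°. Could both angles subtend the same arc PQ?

By the inscribed angle theorem, the inscribed angle for a central angle of 100° should be 100° / 2 = 50°.
The given inscribed angle is 48°, which does not equal 50°.
Therefore, no, they do not correspond to the same arc.

No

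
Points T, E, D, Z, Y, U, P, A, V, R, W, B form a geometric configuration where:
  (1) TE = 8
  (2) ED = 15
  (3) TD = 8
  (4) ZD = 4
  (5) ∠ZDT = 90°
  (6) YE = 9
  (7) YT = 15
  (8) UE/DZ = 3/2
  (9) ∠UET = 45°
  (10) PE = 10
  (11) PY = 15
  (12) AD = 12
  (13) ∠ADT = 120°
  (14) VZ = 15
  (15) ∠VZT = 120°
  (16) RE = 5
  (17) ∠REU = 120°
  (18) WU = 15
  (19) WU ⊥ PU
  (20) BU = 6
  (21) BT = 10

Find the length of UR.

From the given relations: UE = 3/2·DZ = 3/2·4 = 6.
Step 1: By the law of cosines on triangle UER: UR² = 6² + 5² − 2·6·5·cos(120°) = 91, so UR = √91.

Therefore, the length of UR = √91.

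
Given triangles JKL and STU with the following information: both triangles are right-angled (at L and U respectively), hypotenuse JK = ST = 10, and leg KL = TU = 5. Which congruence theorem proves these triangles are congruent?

The given information matches HL: The hypotenuse and one leg of two right triangles are equal (Hypotenuse-Leg).

HL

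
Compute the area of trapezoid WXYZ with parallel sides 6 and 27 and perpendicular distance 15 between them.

Area = (6 + 27) * 15 / 2 = 495 / 2 = 495/2

495/2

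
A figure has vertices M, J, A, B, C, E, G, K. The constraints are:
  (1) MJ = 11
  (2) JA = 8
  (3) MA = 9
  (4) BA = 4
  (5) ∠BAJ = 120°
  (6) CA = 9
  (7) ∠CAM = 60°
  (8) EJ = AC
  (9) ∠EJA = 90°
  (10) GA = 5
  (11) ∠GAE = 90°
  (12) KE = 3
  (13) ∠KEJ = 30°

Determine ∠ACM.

Step 1: By the law of cosines on triangle CAM: CM² = 9² + 9² − 2·9·9·cos(60°) = 81, so CM = 9.
Step 2: By the inverse law of cosines on triangle ACM: cos(∠ACM) = (9² + 9² − 9²) / (2·9·9) = 81/162 = 0.5, so ∠ACM = 60°.

Therefore, the measure of angle ∠ACM = 60°.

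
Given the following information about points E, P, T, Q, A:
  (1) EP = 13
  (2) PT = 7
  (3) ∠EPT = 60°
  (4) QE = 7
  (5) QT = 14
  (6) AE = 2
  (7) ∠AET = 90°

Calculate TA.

Step 1: By the law of cosines on triangle EPT: ET² = 13² + 7² − 2·13·7·cos(60°) = 127, so ET = √127.
Step 2: By the law of cosines on triangle TEA: TA² = √127² + 2² − 2·√127·2·cos(90°) = 131, so TA = √131.

Therefore, the length of TA = √131.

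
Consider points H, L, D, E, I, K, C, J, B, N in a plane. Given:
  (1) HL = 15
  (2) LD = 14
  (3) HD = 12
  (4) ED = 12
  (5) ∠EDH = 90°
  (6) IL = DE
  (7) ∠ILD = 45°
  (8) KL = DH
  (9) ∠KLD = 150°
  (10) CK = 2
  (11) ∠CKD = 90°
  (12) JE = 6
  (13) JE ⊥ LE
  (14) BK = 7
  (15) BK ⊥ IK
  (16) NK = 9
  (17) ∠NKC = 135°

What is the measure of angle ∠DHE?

Step 1: By the law of cosines on triangle HDE: HE² = 12² + 12² − 2·12·12·cos(90°) = 288, so HE = 12·√2.
Step 2: By the inverse law of cosines on triangle DHE: cos(∠DHE) = (12² + (12·√2)² − 12²) / (2·12·12·√2) = 288/407.29 = 0.7071, so ∠DHE = 45°.

Therefore, the measure of angle ∠DHE = 45°.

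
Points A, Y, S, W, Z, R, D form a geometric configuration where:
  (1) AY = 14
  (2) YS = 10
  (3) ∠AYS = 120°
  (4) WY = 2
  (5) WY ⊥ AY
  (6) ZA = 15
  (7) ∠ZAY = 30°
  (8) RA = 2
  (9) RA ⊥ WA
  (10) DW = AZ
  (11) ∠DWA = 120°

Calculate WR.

Step 1: By the law of cosines on triangle AYW: AW² = 14² + 2² − 2·14·2·cos(90°) = 200, so AW = 10·√2.
Step 2: By the law of cosines on triangle WAR: WR² = (10·√2)² + 2² − 2·10·√2·2·cos(90°) = 204, so WR = 2·√51.

Therefore, the length of WR = 2·√51.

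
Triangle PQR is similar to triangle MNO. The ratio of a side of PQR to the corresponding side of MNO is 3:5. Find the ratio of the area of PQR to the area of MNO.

Area scales with the square of linear dimensions. If every length is multiplied by 3/5, then the area is multiplied by (3/5)^2 = 9/25.
The area ratio is 9:25.

9:25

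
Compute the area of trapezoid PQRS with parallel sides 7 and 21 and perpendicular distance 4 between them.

A trapezoid's area equals the midsegment times the height.
The midsegment is (7 + 21) / 2 = 14.
Area = 14 * 4 = 56.

56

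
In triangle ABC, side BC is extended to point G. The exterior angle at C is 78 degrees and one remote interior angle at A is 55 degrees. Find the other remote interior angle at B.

The exterior angle theorem states that an exterior angle equals the sum of the two non-adjacent interior angles.
So 78 = 55 + angle B, which gives angle B = 78 - 55 = 23 degrees.

23 degrees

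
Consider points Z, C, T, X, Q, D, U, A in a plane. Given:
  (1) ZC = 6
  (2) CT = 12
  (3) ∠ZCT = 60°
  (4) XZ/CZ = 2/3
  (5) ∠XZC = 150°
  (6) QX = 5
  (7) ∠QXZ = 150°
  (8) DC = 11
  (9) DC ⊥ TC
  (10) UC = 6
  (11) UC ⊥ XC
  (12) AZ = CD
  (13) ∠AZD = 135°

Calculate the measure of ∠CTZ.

Step 1: By the law of cosines on triangle TCZ: TZ² = 12² + 6² − 2·12·6·cos(60°) = 108, so TZ = 6·√3.
Step 2: By the inverse law of cosines on triangle CTZ: cos(∠CTZ) = (12² + (6·√3)² − 6²) / (2·12·6·√3) = 216/249.42 = 0.866, so ∠CTZ = 30°.

Therefore, the measure of angle ∠CTZ = 30°.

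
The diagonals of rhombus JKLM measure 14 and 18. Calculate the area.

Area = (14 * 18) / 2 = 252 / 2 = 126

126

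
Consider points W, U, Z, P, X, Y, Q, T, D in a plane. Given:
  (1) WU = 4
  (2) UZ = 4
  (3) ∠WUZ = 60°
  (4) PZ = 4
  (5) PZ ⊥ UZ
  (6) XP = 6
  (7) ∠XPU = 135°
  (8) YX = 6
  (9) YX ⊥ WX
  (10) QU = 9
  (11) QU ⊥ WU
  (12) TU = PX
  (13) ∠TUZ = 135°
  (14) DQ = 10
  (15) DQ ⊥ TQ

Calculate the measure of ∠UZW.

Step 1: By the law of cosines on triangle ZUW: ZW² = 4² + 4² − 2·4·4·cos(60°) = 16, so ZW = 4.
Step 2: By the inverse law of cosines on triangle UZW: cos(∠UZW) = (4² + 4² − 4²) / (2·4·4) = 16/32 = 0.5, so ∠UZW = 60°.

Therefore, the measure of angle ∠UZW = 60°.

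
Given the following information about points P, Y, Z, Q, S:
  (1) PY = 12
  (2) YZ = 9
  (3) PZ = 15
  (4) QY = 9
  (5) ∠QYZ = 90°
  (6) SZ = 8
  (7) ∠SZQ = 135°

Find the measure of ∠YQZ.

Step 1: By the law of cosines on triangle QYZ: QZ² = 9² + 9² − 2·9·9·cos(90°) = 162, so QZ = 9·√2.
Step 2: By the inverse law of cosines on triangle YQZ: cos(∠YQZ) = (9² + (9·√2)² − 9²) / (2·9·9·√2) = 162/229.1 = 0.7071, so ∠YQZ = 45°.

Therefore, the measure of angle ∠YQZ = 45°.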